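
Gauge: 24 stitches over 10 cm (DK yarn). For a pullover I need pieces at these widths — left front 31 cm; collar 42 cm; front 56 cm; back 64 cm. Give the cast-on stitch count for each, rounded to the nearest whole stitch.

left front 74; collar 101; front 134; back 154.

Rate = 24/10 = 2.4 sts per cm.
left front: 31 × 2.4 = 74.40 → 74.
collar: 42 × 2.4 = 100.80 → 101.
front: 56 × 2.4 = 134.40 → 134.
back: 64 × 2.4 = 153.60 → 154.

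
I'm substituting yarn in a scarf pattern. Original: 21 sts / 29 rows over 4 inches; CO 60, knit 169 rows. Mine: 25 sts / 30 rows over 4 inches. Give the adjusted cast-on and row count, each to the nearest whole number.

Stitches: 60 × 25/21 = 71.43 → 71.
Rows: 169 × 30/29 = 174.83 → 175.

Cast on 71 stitches; work 175 rows.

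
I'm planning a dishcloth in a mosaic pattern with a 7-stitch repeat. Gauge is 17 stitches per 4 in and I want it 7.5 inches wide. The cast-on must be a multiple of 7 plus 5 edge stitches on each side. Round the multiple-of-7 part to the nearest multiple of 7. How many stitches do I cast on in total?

17 / 4 = 4.25 sts per inch.
7.5 × 4.25 = 31.88 sts.
Less 10 edge sts → 21.88 for the repeat.
Nearest multiple of 7: 21.
Add back 10 edge sts → 31.

31 stitches.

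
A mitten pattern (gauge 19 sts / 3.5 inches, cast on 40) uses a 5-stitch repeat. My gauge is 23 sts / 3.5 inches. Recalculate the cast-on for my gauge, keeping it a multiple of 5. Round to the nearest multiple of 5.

CO 50 sts.

40 × 23 / 19 = 48.42.
Nearest multiple of 5: 50.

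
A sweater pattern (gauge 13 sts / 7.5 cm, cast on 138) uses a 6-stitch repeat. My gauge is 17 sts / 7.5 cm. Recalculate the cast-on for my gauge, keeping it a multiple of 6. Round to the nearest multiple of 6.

138 × 17 / 13 = 180.46.
Nearest multiple of 6: 180.

CO 180 sts.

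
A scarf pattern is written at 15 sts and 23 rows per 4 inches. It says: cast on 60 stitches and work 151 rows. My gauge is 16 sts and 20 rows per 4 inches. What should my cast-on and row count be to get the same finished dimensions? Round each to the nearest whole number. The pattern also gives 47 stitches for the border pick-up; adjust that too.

Stitches: 60 × 16/15 = 64.00 → 64.
Rows: 151 × 20/23 = 131.30 → 131.
border pick-up: 47 × 16/15 = 50.13 → 50.

Cast on 64 stitches; work 131 rows; border pick-up 50 stitches.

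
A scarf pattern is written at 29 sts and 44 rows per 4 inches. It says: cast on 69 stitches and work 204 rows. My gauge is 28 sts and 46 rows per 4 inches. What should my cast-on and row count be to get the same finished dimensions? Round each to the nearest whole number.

Stitches: 69 × 28/29 = 66.62 → 67.
Rows: 204 × 46/44 = 213.27 → 213.

Cast on 67 stitches; work 213 rows.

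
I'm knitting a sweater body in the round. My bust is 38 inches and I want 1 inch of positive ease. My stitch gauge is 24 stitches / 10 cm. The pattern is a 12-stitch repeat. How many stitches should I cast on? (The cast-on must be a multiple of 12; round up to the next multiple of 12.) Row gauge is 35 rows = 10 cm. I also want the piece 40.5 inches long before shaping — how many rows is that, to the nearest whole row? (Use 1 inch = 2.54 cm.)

Finished = 38 + 1 = 39 inches.
39 inches × 2.54 = 99.06 cm.
24/10 = 2.4 sts per cm; 99.06 × 2.4 = 237.74 sts.
Next multiple of 12 → 240.
40.5 inches = 102.87 cm; × 3.5 = 360.05 → 360 rows.

Cast on 240 stitches; work 360 rows.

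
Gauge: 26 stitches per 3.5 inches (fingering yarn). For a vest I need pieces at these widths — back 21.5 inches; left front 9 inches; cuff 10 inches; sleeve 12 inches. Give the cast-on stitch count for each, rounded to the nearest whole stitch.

Rate = 26/3.5 = 7.429 sts per in.
back: 21.5 × 7.429 = 159.71 → 160.
left front: 9 × 7.429 = 66.86 → 67.
cuff: 10 × 7.429 = 74.29 → 74.
sleeve: 12 × 7.429 = 89.14 → 89.

back 160; left front 67; cuff 74; sleeve 89.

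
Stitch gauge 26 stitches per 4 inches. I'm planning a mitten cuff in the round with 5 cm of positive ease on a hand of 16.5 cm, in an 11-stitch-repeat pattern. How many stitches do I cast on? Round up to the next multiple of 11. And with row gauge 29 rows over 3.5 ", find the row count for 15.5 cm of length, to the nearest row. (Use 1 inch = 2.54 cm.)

Cast on 66 stitches; work 51 rows.

Finished = 16.5 + 5 = 21.5 cm.
21.5 cm × 1/2.54 = 8.46 inches.
26/4 = 6.5 sts per in; 8.46 × 6.5 = 55.02 sts.
Next multiple of 11 → 66.
15.5 cm = 6.10 inches; × 8.286 = 50.56 → 51 rows.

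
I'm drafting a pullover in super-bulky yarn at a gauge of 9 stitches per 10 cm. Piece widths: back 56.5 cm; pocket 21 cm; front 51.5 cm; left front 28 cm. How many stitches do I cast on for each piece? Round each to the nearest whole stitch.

back 51; pocket 19; front 46; left front 25.

Rate = 9/10 = 0.9 sts per cm.
back: 56.5 × 0.9 = 50.85 → 51.
pocket: 21 × 0.9 = 18.90 → 19.
front: 51.5 × 0.9 = 46.35 → 46.
left front: 28 × 0.9 = 25.20 → 25.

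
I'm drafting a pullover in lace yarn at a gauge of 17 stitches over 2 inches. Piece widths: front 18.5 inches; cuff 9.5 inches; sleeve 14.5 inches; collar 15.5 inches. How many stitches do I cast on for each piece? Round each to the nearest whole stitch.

front 157; cuff 81; sleeve 123; collar 132.

Rate = 17/2 = 8.5 sts per in.
front: 18.5 × 8.5 = 157.25 → 157.
cuff: 9.5 × 8.5 = 80.75 → 81.
sleeve: 14.5 × 8.5 = 123.25 → 123.
collar: 15.5 × 8.5 = 131.75 → 132.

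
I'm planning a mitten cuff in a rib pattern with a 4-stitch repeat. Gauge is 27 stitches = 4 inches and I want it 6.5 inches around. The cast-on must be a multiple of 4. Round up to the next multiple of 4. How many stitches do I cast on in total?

Cast on 44 stitches.

27 / 4 = 6.75 sts per inch.
6.5 × 6.75 = 43.88 sts.
Next multiple of 4: 44.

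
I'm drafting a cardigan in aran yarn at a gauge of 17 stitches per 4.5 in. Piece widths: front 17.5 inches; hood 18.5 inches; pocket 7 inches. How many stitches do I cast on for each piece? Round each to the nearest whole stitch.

front 66; hood 70; pocket 26.

Rate = 17/4.5 = 3.778 sts per in.
front: 17.5 × 3.778 = 66.11 → 66.
hood: 18.5 × 3.778 = 69.89 → 70.
pocket: 7 × 3.778 = 26.44 → 26.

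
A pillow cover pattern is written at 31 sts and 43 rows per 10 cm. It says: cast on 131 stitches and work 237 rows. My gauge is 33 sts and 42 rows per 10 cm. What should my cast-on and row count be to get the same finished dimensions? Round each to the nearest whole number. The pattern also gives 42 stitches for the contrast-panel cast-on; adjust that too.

Cast on 139 stitches; work 231 rows; contrast-panel cast-on 45 stitches.

Stitches: 131 × 33/31 = 139.45 → 139.
Rows: 237 × 42/43 = 231.49 → 231.
contrast-panel cast-on: 42 × 33/31 = 44.71 → 45.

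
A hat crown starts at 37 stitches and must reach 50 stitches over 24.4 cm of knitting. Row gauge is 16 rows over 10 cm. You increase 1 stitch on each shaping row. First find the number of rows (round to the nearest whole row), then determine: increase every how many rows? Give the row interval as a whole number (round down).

Rows = 24.4 × 1.6 = 39.0 → 39 rows.
Stitches to add: 13 → 13 shaping rows (at 1 st each).
39 / 13 = 3.00 → every 3 rows.

Increase every 3rd row.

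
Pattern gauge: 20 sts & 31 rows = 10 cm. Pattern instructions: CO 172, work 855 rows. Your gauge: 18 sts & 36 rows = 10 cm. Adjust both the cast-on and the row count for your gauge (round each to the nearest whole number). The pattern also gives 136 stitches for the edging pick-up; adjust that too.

Stitches: 172 × 18/20 = 154.80 → 155.
Rows: 855 × 36/31 = 992.90 → 993.
edging pick-up: 136 × 18/20 = 122.40 → 122.

Cast on 155 stitches; work 993 rows; edging pick-up 122 stitches.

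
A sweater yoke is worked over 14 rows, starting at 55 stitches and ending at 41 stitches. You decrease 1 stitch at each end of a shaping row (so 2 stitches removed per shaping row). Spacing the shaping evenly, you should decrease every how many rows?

Decrease every 2nd row.

Stitches to remove: |41 − 55| = 14.
Shaping rows needed: 14 / 2 = 7.
14 rows / 7 = every 2 rows.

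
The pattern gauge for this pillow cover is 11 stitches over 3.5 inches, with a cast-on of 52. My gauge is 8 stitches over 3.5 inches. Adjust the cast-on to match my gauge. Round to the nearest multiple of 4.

Scale factor = 8 / 11 = 0.727.
52 × 8 / 11 = 37.82 sts.
→ 36 sts.

Cast on 36 stitches.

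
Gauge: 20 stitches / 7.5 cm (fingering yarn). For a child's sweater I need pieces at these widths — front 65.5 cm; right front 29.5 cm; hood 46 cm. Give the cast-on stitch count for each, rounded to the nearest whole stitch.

Rate = 20/7.5 = 2.667 sts per cm.
front: 65.5 × 2.667 = 174.67 → 175.
right front: 29.5 × 2.667 = 78.67 → 79.
hood: 46 × 2.667 = 122.67 → 123.

front 175; right front 79; hood 123.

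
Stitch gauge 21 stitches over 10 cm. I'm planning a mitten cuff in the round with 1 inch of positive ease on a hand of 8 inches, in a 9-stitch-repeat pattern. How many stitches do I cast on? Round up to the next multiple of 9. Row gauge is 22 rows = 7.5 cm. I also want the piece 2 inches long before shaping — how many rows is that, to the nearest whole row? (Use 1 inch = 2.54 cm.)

Finished = 8 + 1 = 9 inches.
9 inches × 2.54 = 22.86 cm.
21/10 = 2.1 sts per cm; 22.86 × 2.1 = 48.01 sts.
Next multiple of 9 → 54.
2 inches = 5.08 cm; × 2.933 = 14.90 → 15 rows.

Cast on 54 stitches; work 15 rows.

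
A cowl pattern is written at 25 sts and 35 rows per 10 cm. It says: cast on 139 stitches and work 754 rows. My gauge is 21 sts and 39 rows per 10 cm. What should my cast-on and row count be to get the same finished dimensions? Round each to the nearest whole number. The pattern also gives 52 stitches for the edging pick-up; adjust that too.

Cast on 117 stitches; work 840 rows; edging pick-up 44 stitches.

Stitches: 139 × 21/25 = 116.76 → 117.
Rows: 754 × 39/35 = 840.17 → 840.
edging pick-up: 52 × 21/25 = 43.68 → 44.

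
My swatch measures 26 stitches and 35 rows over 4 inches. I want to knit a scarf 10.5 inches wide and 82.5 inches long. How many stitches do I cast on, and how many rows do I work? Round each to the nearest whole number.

Cast on 68 stitches and work 722 rows.

Stitch gauge = 26/4 = 6.5 sts/in; 10.5 × 6.5 = 68.25 → 68 sts.
Row gauge = 35/4 = 8.75 rows/in; 82.5 × 8.75 = 721.88 → 722 rows.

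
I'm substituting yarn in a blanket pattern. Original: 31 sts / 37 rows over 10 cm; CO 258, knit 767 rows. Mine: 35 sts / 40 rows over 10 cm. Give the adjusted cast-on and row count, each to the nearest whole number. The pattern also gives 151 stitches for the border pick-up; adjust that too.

Stitches: 258 × 35/31 = 291.29 → 291.
Rows: 767 × 40/37 = 829.19 → 829.
border pick-up: 151 × 35/31 = 170.48 → 170.

Cast on 291 stitches; work 829 rows; border pick-up 170 stitches.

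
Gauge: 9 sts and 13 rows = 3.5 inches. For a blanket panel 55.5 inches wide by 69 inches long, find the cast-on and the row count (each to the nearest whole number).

Stitch gauge = 9/3.5 = 2.571 sts/in; 55.5 × 2.571 = 142.71 → 143 sts.
Row gauge = 13/3.5 = 3.714 rows/in; 69 × 3.714 = 256.29 → 256 rows.

Cast on 143 stitches and work 256 rows.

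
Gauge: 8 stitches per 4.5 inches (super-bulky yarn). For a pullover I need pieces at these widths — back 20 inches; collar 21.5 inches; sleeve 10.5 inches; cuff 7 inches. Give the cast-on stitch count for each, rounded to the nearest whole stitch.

back 36; collar 38; sleeve 19; cuff 12.

Rate = 8/4.5 = 1.778 sts per in.
back: 20 × 1.778 = 35.56 → 36.
collar: 21.5 × 1.778 = 38.22 → 38.
sleeve: 10.5 × 1.778 = 18.67 → 19.
cuff: 7 × 1.778 = 12.44 → 12.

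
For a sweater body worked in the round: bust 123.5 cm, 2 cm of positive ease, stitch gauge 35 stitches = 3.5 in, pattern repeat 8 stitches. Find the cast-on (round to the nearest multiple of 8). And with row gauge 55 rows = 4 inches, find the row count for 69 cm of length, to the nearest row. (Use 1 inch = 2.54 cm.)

Finished = 123.5 + 2 = 125.5 cm.
125.5 cm × 1/2.54 = 49.41 inches.
35/3.5 = 10 sts per in; 49.41 × 10 = 494.09 sts.
Nearest multiple of 8 → 496.
69 cm = 27.17 inches; × 13.75 = 373.52 → 374 rows.

Cast on 496 stitches; work 374 rows.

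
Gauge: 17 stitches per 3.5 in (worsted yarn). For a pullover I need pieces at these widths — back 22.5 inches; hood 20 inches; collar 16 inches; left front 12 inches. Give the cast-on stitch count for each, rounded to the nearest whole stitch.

Rate = 17/3.5 = 4.857 sts per in.
back: 22.5 × 4.857 = 109.29 → 109.
hood: 20 × 4.857 = 97.14 → 97.
collar: 16 × 4.857 = 77.71 → 78.
left front: 12 × 4.857 = 58.29 → 58.

back 109; hood 97; collar 78; left front 58.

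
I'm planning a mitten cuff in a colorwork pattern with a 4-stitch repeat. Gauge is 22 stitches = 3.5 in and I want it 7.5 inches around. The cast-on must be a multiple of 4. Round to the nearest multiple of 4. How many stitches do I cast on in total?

48 stitches.

22 / 3.5 = 6.286 sts per inch.
7.5 × 6.286 = 47.14 sts.
Nearest multiple of 4: 48.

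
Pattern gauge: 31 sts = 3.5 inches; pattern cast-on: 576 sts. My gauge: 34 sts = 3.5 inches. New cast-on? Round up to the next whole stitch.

Cast on 632 stitches.

Scale factor = 34 / 31 = 1.097.
576 × 34 / 31 = 631.74 sts.
→ 632 sts.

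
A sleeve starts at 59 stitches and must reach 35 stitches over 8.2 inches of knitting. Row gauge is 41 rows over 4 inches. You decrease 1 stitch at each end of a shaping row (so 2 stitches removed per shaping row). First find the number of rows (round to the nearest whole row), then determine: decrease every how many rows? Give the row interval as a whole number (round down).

Rows = 8.2 × 10.25 = 84.0 → 84 rows.
Stitches to remove: 24 → 12 shaping rows (at 2 st each).
84 / 12 = 7.00 → every 7 rows.

Decrease every 7th row.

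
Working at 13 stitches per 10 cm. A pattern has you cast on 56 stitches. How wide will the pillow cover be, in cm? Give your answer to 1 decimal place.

43.1 cm.

13 stitches / 10 cm = 1.3 stitches per cm.
56 / 1.3 = 43.08 cm.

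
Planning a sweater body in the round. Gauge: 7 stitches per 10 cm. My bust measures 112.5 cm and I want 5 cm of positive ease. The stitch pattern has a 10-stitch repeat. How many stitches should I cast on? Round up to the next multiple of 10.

Cast on 90 stitches.

Finished = 112.5 + 5 = 117.5 cm.
7 / 10 = 0.7 sts/cm.
117.5 × 0.7 = 82.25 sts.
Next multiple of 10: 90.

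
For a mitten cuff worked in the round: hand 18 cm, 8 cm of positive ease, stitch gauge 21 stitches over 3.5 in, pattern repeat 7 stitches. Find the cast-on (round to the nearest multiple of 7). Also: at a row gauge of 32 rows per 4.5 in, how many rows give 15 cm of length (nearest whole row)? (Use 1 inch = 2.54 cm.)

Finished = 18 + 8 = 26 cm.
26 cm × 1/2.54 = 10.24 inches.
21/3.5 = 6 sts per in; 10.24 × 6 = 61.42 sts.
Nearest multiple of 7 → 63.
15 cm = 5.91 inches; × 7.111 = 41.99 → 42 rows.

Cast on 63 stitches; work 42 rows.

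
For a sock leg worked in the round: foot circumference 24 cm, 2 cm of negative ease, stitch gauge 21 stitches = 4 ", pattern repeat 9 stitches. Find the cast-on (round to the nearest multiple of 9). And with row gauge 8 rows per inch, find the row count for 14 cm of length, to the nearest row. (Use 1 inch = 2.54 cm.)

Finished = 24 − 2 = 22 cm.
22 cm × 1/2.54 = 8.66 inches.
21/4 = 5.25 sts per in; 8.66 × 5.25 = 45.47 sts.
Nearest multiple of 9 → 45.
14 cm = 5.51 inches; × 8 = 44.09 → 44 rows.

Cast on 45 stitches; work 44 rows.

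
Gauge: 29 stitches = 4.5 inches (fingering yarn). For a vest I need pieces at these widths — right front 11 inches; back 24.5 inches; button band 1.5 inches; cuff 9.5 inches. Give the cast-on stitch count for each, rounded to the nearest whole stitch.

Rate = 29/4.5 = 6.444 sts per in.
right front: 11 × 6.444 = 70.89 → 71.
back: 24.5 × 6.444 = 157.89 → 158.
button band: 1.5 × 6.444 = 9.67 → 10.
cuff: 9.5 × 6.444 = 61.22 → 61.

right front 71; back 158; button band 10; cuff 61.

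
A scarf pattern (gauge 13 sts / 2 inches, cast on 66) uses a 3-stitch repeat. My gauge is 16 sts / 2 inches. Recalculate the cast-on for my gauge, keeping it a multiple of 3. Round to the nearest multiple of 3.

81 stitches.

66 × 16 / 13 = 81.23.
Nearest multiple of 3: 81.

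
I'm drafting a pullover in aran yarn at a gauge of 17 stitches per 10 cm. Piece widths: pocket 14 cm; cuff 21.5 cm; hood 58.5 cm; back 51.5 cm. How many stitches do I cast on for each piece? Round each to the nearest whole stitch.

Rate = 17/10 = 1.7 sts per cm.
pocket: 14 × 1.7 = 23.80 → 24.
cuff: 21.5 × 1.7 = 36.55 → 37.
hood: 58.5 × 1.7 = 99.45 → 99.
back: 51.5 × 1.7 = 87.55 → 88.

pocket 24; cuff 37; hood 99; back 88.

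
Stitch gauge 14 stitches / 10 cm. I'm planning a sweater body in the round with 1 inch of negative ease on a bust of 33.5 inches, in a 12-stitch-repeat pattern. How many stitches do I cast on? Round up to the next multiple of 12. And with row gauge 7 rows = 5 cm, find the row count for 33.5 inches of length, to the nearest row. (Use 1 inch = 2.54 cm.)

Cast on 120 stitches; work 119 rows.

Finished = 33.5 − 1 = 32.5 inches.
32.5 inches × 2.54 = 82.55 cm.
14/10 = 1.4 sts per cm; 82.55 × 1.4 = 115.57 sts.
Next multiple of 12 → 120.
33.5 inches = 85.09 cm; × 1.4 = 119.13 → 119 rows.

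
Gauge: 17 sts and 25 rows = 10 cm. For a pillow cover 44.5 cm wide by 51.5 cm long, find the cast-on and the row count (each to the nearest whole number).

Cast on 76 stitches and work 129 rows.

Stitch gauge = 17/10 = 1.7 sts/cm; 44.5 × 1.7 = 75.65 → 76 sts.
Row gauge = 25/10 = 2.5 rows/cm; 51.5 × 2.5 = 128.75 → 129 rows.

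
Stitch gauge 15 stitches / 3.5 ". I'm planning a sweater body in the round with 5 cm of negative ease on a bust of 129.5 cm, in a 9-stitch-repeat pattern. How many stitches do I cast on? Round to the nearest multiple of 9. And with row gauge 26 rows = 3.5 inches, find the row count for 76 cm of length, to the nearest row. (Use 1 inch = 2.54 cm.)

Cast on 207 stitches; work 222 rows.

Finished = 129.5 − 5 = 124.5 cm.
124.5 cm × 1/2.54 = 49.02 inches.
15/3.5 = 4.286 sts per in; 49.02 × 4.286 = 210.07 sts.
Nearest multiple of 9 → 207.
76 cm = 29.92 inches; × 7.429 = 222.27 → 222 rows.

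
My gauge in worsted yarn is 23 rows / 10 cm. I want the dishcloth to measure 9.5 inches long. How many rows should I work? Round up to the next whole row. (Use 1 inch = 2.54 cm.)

Work 56 rows.

9.5 in = 24.13 cm.
23 rows / 10 cm = 2.3 rows per cm.
24.13 × 2.3 = 55.50 rows.
Round up → 56.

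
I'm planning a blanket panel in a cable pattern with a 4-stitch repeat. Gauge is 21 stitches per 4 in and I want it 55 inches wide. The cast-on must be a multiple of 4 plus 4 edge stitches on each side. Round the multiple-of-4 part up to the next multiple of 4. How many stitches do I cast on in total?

CO 292 sts.

21 / 4 = 5.25 sts per inch.
55 × 5.25 = 288.75 sts.
Less 8 edge sts → 280.75 for the repeat.
Next multiple of 4: 284.
Add back 8 edge sts → 292.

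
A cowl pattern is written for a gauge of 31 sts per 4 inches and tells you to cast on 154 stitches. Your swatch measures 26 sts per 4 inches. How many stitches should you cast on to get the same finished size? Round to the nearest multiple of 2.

CO 130 sts.

Scale factor = 26 / 31 = 0.839.
154 × 26 / 31 = 129.16 sts.
→ 130 sts.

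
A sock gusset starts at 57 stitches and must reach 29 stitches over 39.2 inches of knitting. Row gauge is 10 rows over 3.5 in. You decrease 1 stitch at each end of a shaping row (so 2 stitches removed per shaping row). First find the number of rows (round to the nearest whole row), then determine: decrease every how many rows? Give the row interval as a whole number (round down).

Rows = 39.2 × 2.857 = 112.0 → 112 rows.
Stitches to remove: 28 → 14 shaping rows (at 2 st each).
112 / 14 = 8.00 → every 8 rows.

Decrease every 8th row.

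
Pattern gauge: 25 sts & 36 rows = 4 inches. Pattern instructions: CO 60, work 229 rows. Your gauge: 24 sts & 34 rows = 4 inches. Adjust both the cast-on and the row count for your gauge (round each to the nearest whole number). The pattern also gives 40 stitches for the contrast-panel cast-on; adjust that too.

Cast on 58 stitches; work 216 rows; contrast-panel cast-on 38 stitches.

Stitches: 60 × 24/25 = 57.60 → 58.
Rows: 229 × 34/36 = 216.28 → 216.
contrast-panel cast-on: 40 × 24/25 = 38.40 → 38.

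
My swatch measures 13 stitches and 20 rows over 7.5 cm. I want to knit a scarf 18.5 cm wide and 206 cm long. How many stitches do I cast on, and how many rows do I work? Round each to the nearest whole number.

Cast on 32 stitches and work 549 rows.

Stitch gauge = 13/7.5 = 1.733 sts/cm; 18.5 × 1.733 = 32.07 → 32 sts.
Row gauge = 20/7.5 = 2.667 rows/cm; 206 × 2.667 = 549.33 → 549 rows.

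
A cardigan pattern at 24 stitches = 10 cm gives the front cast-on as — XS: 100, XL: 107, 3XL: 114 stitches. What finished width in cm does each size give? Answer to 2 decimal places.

24/10 = 2.4 sts per cm.
XS: 100 / 2.4 = 41.667 → 41.67 cm.
XL: 107 / 2.4 = 44.583 → 44.58 cm.
3XL: 114 / 2.4 = 47.500 → 47.50 cm.

XS 41.67 cm; XL 44.58 cm; 3XL 47.50 cm.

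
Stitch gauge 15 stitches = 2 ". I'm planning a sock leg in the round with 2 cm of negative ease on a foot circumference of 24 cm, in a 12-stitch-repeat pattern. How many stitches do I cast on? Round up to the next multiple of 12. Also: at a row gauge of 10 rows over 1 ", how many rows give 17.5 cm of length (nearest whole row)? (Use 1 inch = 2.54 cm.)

Finished = 24 − 2 = 22 cm.
22 cm × 1/2.54 = 8.66 inches.
15/2 = 7.5 sts per in; 8.66 × 7.5 = 64.96 sts.
Next multiple of 12 → 72.
17.5 cm = 6.89 inches; × 10 = 68.90 → 69 rows.

Cast on 72 stitches; work 69 rows.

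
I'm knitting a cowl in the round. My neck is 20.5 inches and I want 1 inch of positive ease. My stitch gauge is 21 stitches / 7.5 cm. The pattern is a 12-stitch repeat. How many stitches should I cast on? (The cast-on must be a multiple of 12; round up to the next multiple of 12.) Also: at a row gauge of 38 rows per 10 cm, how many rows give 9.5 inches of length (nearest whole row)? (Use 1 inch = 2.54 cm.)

Cast on 156 stitches; work 92 rows.

Finished = 20.5 + 1 = 21.5 inches.
21.5 inches × 2.54 = 54.61 cm.
21/7.5 = 2.8 sts per cm; 54.61 × 2.8 = 152.91 sts.
Next multiple of 12 → 156.
9.5 inches = 24.13 cm; × 3.8 = 91.69 → 92 rows.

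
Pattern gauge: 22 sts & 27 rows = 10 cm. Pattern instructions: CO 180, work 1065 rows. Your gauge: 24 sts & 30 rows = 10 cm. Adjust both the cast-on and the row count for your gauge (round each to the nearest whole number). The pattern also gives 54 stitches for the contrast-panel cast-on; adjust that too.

Stitches: 180 × 24/22 = 196.36 → 196.
Rows: 1065 × 30/27 = 1183.33 → 1183.
contrast-panel cast-on: 54 × 24/22 = 58.91 → 59.

Cast on 196 stitches; work 1183 rows; contrast-panel cast-on 59 stitches.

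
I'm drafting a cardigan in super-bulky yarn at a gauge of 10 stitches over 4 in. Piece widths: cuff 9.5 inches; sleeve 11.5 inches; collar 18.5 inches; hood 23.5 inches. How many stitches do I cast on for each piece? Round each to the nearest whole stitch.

Rate = 10/4 = 2.5 sts per in.
cuff: 9.5 × 2.5 = 23.75 → 24.
sleeve: 11.5 × 2.5 = 28.75 → 29.
collar: 18.5 × 2.5 = 46.25 → 46.
hood: 23.5 × 2.5 = 58.75 → 59.

cuff 24; sleeve 29; collar 46; hood 59.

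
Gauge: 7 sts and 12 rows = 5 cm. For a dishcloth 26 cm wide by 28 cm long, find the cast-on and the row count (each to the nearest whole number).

Cast on 36 stitches and work 67 rows.

Stitch gauge = 7/5 = 1.4 sts/cm; 26 × 1.4 = 36.40 → 36 sts.
Row gauge = 12/5 = 2.4 rows/cm; 28 × 2.4 = 67.20 → 67 rows.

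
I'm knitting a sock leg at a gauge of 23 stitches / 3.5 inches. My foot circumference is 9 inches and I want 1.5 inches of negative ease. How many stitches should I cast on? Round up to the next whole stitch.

Finished = 9 − 1.5 = 7.5 in.
23 / 3.5 = 6.571 sts per inch.
7.50 × 6.571 = 49.29 sts.
→ 50 sts.

CO 50 sts.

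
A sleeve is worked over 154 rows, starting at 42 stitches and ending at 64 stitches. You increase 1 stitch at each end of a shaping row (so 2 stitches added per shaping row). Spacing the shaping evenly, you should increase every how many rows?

Increase every 14th row.

Stitches to add: |64 − 42| = 22.
Shaping rows needed: 22 / 2 = 11.
154 rows / 11 = every 14 rows.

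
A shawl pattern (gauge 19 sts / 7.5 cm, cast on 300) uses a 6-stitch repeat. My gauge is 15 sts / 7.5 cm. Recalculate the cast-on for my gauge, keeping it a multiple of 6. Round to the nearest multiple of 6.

CO 234 sts.

300 × 15 / 19 = 236.84.
Nearest multiple of 6: 234.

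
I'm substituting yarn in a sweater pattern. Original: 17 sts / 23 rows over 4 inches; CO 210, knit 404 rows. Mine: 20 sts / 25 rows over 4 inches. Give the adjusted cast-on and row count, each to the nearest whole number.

Cast on 247 stitches; work 439 rows.

Stitches: 210 × 20/17 = 247.06 → 247.
Rows: 404 × 25/23 = 439.13 → 439.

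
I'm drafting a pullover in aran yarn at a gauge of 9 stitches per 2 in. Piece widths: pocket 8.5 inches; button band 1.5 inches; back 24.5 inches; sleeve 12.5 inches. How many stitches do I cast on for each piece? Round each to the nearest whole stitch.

pocket 38; button band 7; back 110; sleeve 56.

Rate = 9/2 = 4.5 sts per in.
pocket: 8.5 × 4.5 = 38.25 → 38.
button band: 1.5 × 4.5 = 6.75 → 7.
back: 24.5 × 4.5 = 110.25 → 110.
sleeve: 12.5 × 4.5 = 56.25 → 56.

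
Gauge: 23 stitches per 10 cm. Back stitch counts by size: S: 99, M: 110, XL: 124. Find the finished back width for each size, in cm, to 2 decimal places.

23/10 = 2.3 sts per cm.
S: 99 / 2.3 = 43.043 → 43.04 cm.
M: 110 / 2.3 = 47.826 → 47.83 cm.
XL: 124 / 2.3 = 53.913 → 53.91 cm.

S 43.04 cm; M 47.83 cm; XL 53.91 cm.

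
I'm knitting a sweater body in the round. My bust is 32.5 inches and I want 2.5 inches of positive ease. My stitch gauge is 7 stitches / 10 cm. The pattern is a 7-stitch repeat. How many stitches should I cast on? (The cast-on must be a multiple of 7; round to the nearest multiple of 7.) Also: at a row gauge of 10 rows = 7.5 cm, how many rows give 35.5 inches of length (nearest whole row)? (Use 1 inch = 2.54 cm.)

Finished = 32.5 + 2.5 = 35 inches.
35 inches × 2.54 = 88.90 cm.
7/10 = 0.7 sts per cm; 88.90 × 0.7 = 62.23 sts.
Nearest multiple of 7 → 63.
35.5 inches = 90.17 cm; × 1.333 = 120.23 → 120 rows.

Cast on 63 stitches; work 120 rows.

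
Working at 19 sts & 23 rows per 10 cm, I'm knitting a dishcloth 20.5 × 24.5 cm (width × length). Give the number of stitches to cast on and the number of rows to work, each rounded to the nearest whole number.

Cast on 39 stitches and work 56 rows.

Stitch gauge = 19/10 = 1.9 sts/cm; 20.5 × 1.9 = 38.95 → 39 sts.
Row gauge = 23/10 = 2.3 rows/cm; 24.5 × 2.3 = 56.35 → 56 rows.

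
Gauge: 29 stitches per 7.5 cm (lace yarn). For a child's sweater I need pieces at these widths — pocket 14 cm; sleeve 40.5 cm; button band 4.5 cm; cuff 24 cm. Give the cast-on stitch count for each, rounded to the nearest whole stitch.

Rate = 29/7.5 = 3.867 sts per cm.
pocket: 14 × 3.867 = 54.13 → 54.
sleeve: 40.5 × 3.867 = 156.60 → 157.
button band: 4.5 × 3.867 = 17.40 → 17.
cuff: 24 × 3.867 = 92.80 → 93.

pocket 54; sleeve 157; button band 17; cuff 93.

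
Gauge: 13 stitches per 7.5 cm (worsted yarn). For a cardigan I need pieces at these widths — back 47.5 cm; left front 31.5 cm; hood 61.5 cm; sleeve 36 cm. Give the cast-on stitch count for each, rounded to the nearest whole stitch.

Rate = 13/7.5 = 1.733 sts per cm.
back: 47.5 × 1.733 = 82.33 → 82.
left front: 31.5 × 1.733 = 54.60 → 55.
hood: 61.5 × 1.733 = 106.60 → 107.
sleeve: 36 × 1.733 = 62.40 → 62.

back 82; left front 55; hood 107; sleeve 62.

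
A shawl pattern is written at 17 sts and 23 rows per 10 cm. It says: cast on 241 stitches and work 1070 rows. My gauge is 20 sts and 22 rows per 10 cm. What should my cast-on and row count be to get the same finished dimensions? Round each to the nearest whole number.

Cast on 284 stitches; work 1023 rows.

Stitches: 241 × 20/17 = 283.53 → 284.
Rows: 1070 × 22/23 = 1023.48 → 1023.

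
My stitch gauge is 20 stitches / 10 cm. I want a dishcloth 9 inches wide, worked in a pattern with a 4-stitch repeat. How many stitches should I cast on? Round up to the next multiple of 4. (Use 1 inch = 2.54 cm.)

Cast on 48 stitches.

9 in = 9 × 2.54 = 22.86 cm.
20 / 10 = 2 sts/cm.
22.86 × 2 = 45.72 sts.
→ 48.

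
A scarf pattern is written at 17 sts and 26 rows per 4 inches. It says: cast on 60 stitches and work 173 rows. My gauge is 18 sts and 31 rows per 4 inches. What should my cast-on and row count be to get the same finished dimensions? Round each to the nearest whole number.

Stitches: 60 × 18/17 = 63.53 → 64.
Rows: 173 × 31/26 = 206.27 → 206.

Cast on 64 stitches; work 206 rows.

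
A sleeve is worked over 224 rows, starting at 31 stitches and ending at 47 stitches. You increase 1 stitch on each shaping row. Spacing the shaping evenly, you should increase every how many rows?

Increase every 14th row.

Stitches to add: |47 − 31| = 16.
Shaping rows needed: 16 / 1 = 16.
224 rows / 16 = every 14 rows.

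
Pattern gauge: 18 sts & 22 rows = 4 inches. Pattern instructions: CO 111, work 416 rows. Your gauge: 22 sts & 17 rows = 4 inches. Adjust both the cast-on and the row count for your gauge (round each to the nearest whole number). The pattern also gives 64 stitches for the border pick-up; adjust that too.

Stitches: 111 × 22/18 = 135.67 → 136.
Rows: 416 × 17/22 = 321.45 → 321.
border pick-up: 64 × 22/18 = 78.22 → 78.

Cast on 136 stitches; work 321 rows; border pick-up 78 stitches.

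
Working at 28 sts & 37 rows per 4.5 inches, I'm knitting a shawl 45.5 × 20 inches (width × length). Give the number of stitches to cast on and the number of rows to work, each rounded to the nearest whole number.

Cast on 283 stitches and work 164 rows.

Stitch gauge = 28/4.5 = 6.222 sts/in; 45.5 × 6.222 = 283.11 → 283 sts.
Row gauge = 37/4.5 = 8.222 rows/in; 20 × 8.222 = 164.44 → 164 rows.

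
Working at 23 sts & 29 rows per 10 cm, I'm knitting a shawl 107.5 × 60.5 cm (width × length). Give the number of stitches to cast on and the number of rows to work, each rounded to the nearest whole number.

Stitch gauge = 23/10 = 2.3 sts/cm; 107.5 × 2.3 = 247.25 → 247 sts.
Row gauge = 29/10 = 2.9 rows/cm; 60.5 × 2.9 = 175.45 → 175 rows.

Cast on 247 stitches and work 175 rows.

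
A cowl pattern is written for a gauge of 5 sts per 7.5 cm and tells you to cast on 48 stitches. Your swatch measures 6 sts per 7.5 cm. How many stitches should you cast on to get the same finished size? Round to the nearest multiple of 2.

58 stitches.

Scale factor = 6 / 5 = 1.200.
48 × 6 / 5 = 57.60 sts.
→ 58 sts.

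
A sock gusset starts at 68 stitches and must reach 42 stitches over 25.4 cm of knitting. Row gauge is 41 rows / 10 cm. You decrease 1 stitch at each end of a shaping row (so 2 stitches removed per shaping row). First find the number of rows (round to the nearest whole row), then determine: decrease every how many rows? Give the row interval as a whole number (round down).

Decrease every 8th row.

Rows = 25.4 × 4.1 = 104.1 → 104 rows.
Stitches to remove: 26 → 13 shaping rows (at 2 st each).
104 / 13 = 8.00 → every 8 rows.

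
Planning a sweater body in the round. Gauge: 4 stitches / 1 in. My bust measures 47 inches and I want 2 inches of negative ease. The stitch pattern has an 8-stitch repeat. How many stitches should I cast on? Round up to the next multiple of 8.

Cast on 184 stitches.

Finished = 47 − 2 = 45 inches.
4 / 1 = 4 sts/in.
45 × 4 = 180.00 sts.
Next multiple of 8: 184.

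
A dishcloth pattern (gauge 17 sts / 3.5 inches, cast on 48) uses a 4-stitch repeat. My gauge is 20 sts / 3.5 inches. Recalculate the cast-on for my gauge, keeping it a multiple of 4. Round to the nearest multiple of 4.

56 stitches.

48 × 20 / 17 = 56.47.
Nearest multiple of 4: 56.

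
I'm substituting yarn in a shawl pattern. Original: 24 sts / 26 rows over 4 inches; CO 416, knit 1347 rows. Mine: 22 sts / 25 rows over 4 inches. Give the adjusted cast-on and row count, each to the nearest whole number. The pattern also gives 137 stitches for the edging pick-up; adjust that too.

Stitches: 416 × 22/24 = 381.33 → 381.
Rows: 1347 × 25/26 = 1295.19 → 1295.
edging pick-up: 137 × 22/24 = 125.58 → 126.

Cast on 381 stitches; work 1295 rows; edging pick-up 126 stitches.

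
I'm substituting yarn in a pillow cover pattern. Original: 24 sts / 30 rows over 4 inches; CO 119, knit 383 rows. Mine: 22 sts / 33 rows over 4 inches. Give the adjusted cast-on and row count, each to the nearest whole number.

Cast on 109 stitches; work 421 rows.

Stitches: 119 × 22/24 = 109.08 → 109.
Rows: 383 × 33/30 = 421.30 → 421.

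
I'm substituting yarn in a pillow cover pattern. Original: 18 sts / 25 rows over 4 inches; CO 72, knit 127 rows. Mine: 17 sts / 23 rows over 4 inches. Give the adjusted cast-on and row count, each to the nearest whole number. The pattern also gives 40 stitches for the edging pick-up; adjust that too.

Cast on 68 stitches; work 117 rows; edging pick-up 38 stitches.

Stitches: 72 × 17/18 = 68.00 → 68.
Rows: 127 × 23/25 = 116.84 → 117.
edging pick-up: 40 × 17/18 = 37.78 → 38.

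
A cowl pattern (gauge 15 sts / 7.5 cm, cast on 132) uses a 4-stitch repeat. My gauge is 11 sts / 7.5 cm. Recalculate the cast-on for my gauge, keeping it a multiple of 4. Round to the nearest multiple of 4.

132 × 11 / 15 = 96.80.
Nearest multiple of 4: 96.

96 stitches.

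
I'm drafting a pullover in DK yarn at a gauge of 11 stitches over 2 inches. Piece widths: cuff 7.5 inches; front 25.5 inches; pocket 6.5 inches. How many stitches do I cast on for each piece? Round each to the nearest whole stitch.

cuff 41; front 140; pocket 36.

Rate = 11/2 = 5.5 sts per in.
cuff: 7.5 × 5.5 = 41.25 → 41.
front: 25.5 × 5.5 = 140.25 → 140.
pocket: 6.5 × 5.5 = 35.75 → 36.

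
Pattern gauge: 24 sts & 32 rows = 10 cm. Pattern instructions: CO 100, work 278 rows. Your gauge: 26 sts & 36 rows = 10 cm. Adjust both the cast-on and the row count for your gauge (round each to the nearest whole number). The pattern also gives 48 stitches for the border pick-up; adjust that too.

Cast on 108 stitches; work 313 rows; border pick-up 52 stitches.

Stitches: 100 × 26/24 = 108.33 → 108.
Rows: 278 × 36/32 = 312.75 → 313.
border pick-up: 48 × 26/24 = 52.00 → 52.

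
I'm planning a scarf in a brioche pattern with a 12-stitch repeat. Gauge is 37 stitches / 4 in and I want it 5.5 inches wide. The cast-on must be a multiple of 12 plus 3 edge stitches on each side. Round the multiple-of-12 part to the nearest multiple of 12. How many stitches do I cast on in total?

CO 54 sts.

37 / 4 = 9.25 sts per inch.
5.5 × 9.25 = 50.88 sts.
Less 6 edge sts → 44.88 for the repeat.
Nearest multiple of 12: 48.
Add back 6 edge sts → 54.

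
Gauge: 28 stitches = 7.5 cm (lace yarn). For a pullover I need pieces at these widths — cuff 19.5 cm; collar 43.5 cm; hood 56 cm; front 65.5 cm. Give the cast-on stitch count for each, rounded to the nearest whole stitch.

cuff 73; collar 162; hood 209; front 245.

Rate = 28/7.5 = 3.733 sts per cm.
cuff: 19.5 × 3.733 = 72.80 → 73.
collar: 43.5 × 3.733 = 162.40 → 162.
hood: 56 × 3.733 = 209.07 → 209.
front: 65.5 × 3.733 = 244.53 → 245.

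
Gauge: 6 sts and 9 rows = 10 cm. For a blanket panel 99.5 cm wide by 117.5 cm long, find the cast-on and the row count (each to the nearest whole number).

Stitch gauge = 6/10 = 0.6 sts/cm; 99.5 × 0.6 = 59.70 → 60 sts.
Row gauge = 9/10 = 0.9 rows/cm; 117.5 × 0.9 = 105.75 → 106 rows.

Cast on 60 stitches and work 106 rows.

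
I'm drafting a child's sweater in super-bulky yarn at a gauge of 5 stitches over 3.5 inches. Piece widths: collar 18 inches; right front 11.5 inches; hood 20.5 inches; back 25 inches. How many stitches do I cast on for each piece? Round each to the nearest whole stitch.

Rate = 5/3.5 = 1.429 sts per in.
collar: 18 × 1.429 = 25.71 → 26.
right front: 11.5 × 1.429 = 16.43 → 16.
hood: 20.5 × 1.429 = 29.29 → 29.
back: 25 × 1.429 = 35.71 → 36.

collar 26; right front 16; hood 29; back 36.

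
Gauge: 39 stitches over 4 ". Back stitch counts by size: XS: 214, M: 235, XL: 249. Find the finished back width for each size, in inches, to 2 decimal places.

XS 21.95 inches; M 24.10 inches; XL 25.54 inches.

39/4 = 9.75 sts per in.
XS: 214 / 9.75 = 21.949 → 21.95 in.
M: 235 / 9.75 = 24.103 → 24.10 in.
XL: 249 / 9.75 = 25.538 → 25.54 in.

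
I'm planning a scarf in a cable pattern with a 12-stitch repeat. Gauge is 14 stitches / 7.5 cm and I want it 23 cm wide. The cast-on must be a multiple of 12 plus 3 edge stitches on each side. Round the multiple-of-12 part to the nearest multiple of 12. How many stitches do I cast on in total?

42 stitches.

14 / 7.5 = 1.867 sts per cm.
23 × 1.867 = 42.93 sts.
Less 6 edge sts → 36.93 for the repeat.
Nearest multiple of 12: 36.
Add back 6 edge sts → 42.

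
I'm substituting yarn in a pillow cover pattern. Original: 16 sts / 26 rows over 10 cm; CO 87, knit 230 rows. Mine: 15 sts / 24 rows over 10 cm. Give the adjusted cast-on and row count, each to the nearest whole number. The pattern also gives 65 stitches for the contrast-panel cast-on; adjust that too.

Stitches: 87 × 15/16 = 81.56 → 82.
Rows: 230 × 24/26 = 212.31 → 212.
contrast-panel cast-on: 65 × 15/16 = 60.94 → 61.

Cast on 82 stitches; work 212 rows; contrast-panel cast-on 61 stitches.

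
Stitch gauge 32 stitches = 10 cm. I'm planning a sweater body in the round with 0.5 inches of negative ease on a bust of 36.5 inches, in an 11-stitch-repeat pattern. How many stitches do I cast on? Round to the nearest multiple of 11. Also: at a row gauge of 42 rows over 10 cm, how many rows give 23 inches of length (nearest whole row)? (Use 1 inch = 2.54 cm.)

Cast on 297 stitches; work 245 rows.

Finished = 36.5 − 0.5 = 36 inches.
36 inches × 2.54 = 91.44 cm.
32/10 = 3.2 sts per cm; 91.44 × 3.2 = 292.61 sts.
Nearest multiple of 11 → 297.
23 inches = 58.42 cm; × 4.2 = 245.36 → 245 rows.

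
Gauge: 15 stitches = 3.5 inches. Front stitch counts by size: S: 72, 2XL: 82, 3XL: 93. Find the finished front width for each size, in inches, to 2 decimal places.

S 16.80 inches; 2XL 19.13 inches; 3XL 21.70 inches.

15/3.5 = 4.286 sts per in.
S: 72 / 4.286 = 16.800 → 16.80 in.
2XL: 82 / 4.286 = 19.133 → 19.13 in.
3XL: 93 / 4.286 = 21.700 → 21.70 in.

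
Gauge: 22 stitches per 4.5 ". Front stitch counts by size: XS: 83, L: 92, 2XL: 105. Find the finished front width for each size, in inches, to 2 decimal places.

22/4.5 = 4.889 sts per in.
XS: 83 / 4.889 = 16.977 → 16.98 in.
L: 92 / 4.889 = 18.818 → 18.82 in.
2XL: 105 / 4.889 = 21.477 → 21.48 in.

XS 16.98 inches; L 18.82 inches; 2XL 21.48 inches.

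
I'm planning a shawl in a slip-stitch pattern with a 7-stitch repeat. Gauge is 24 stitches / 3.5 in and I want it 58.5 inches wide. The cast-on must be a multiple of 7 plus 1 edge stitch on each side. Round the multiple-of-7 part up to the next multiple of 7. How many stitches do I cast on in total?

24 / 3.5 = 6.857 sts per inch.
58.5 × 6.857 = 401.14 sts.
Less 2 edge sts → 399.14 for the repeat.
Next multiple of 7: 406.
Add back 2 edge sts → 408.

CO 408 sts.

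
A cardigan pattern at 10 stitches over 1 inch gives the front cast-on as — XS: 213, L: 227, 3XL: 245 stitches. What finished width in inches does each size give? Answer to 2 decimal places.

10/1 = 10 sts per in.
XS: 213 / 10 = 21.300 → 21.30 in.
L: 227 / 10 = 22.700 → 22.70 in.
3XL: 245 / 10 = 24.500 → 24.50 in.

XS 21.30 inches; L 22.70 inches; 3XL 24.50 inches.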